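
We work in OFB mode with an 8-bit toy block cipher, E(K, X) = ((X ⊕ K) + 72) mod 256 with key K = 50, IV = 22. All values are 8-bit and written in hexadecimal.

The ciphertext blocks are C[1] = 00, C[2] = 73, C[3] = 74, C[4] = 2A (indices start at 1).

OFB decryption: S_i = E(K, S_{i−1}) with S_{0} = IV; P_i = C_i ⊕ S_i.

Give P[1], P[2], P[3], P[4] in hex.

P[1] = E4, P[2] = 55, P[3] = 9C, P[4] = 00

P[1]: S = E(K, 22) = E4; 00 ⊕ E4 = E4.
P[2]: S = E(K, E4) = 26; 73 ⊕ 26 = 55.
P[3]: S = E(K, 26) = E8; 74 ⊕ E8 = 9C.
P[4]: S = E(K, E8) = 2A; 2A ⊕ 2A = 00.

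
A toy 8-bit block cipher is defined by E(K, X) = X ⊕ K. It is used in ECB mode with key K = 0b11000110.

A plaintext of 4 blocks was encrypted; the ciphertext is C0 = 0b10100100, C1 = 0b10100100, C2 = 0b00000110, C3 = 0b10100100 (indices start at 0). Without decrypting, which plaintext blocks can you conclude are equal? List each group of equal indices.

ECB encrypts each block independently with the same key, so equal ciphertext blocks imply equal plaintext blocks.
C0 = C1 = C3 = 0b10100100, so P0 = P1 = P3.

P0 = P1 = P3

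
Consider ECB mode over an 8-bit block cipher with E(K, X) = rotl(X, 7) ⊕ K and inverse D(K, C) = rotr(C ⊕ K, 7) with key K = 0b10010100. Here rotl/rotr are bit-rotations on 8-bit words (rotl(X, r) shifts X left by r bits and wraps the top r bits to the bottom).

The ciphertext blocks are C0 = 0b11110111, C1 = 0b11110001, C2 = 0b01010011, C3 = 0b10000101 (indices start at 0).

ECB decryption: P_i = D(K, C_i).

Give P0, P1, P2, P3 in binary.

P0: D(K, 0b11110111) = 0b11000110.
P1: D(K, 0b11110001) = 0b11001010.
P2: D(K, 0b01010011) = 0b10001111.
P3: D(K, 0b10000101) = 0b00100010.

P0 = 0b11000110, P1 = 0b11001010, P2 = 0b10001111, P3 = 0b00100010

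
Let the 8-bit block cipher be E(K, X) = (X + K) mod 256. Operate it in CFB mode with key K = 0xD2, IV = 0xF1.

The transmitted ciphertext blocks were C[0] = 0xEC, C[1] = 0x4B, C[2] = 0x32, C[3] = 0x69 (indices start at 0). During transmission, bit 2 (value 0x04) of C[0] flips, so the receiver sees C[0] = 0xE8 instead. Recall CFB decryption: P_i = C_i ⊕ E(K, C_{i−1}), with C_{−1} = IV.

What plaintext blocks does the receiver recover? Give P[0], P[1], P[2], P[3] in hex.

Only C[0] changed, to 0xE8. In CFB, a change in C_i flips the same bit in P_i and garbles P_{i+1}. Decrypting the received ciphertext:
P[0]: E(K, 0xF1) = 0xC3; 0xE8 ⊕ 0xC3 = 0x2B.
P[1]: E(K, 0xE8) = 0xBA; 0x4B ⊕ 0xBA = 0xF1.
P[2]: E(K, 0x4B) = 0x1D; 0x32 ⊕ 0x1D = 0x2F.
P[3]: E(K, 0x32) = 0x04; 0x69 ⊕ 0x04 = 0x6D.
Blocks that differ from the original plaintext: P[0], P[1].

P[0] = 0x2B, P[1] = 0xF1, P[2] = 0x2F, P[3] = 0x6D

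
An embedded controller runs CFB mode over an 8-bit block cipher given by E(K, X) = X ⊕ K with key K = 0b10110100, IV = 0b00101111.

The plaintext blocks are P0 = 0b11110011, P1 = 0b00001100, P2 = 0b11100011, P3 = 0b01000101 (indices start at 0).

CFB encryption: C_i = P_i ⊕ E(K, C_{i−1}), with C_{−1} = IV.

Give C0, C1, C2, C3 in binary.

C0: E(K, 0b00101111) = 0b10011011; 0b11110011 ⊕ 0b10011011 = 0b01101000.
C1: E(K, 0b01101000) = 0b11011100; 0b00001100 ⊕ 0b11011100 = 0b11010000.
C2: E(K, 0b11010000) = 0b01100100; 0b11100011 ⊕ 0b01100100 = 0b10000111.
C3: E(K, 0b10000111) = 0b00110011; 0b01000101 ⊕ 0b00110011 = 0b01110110.

C0 = 0b01101000, C1 = 0b11010000, C2 = 0b10000111, C3 = 0b01110110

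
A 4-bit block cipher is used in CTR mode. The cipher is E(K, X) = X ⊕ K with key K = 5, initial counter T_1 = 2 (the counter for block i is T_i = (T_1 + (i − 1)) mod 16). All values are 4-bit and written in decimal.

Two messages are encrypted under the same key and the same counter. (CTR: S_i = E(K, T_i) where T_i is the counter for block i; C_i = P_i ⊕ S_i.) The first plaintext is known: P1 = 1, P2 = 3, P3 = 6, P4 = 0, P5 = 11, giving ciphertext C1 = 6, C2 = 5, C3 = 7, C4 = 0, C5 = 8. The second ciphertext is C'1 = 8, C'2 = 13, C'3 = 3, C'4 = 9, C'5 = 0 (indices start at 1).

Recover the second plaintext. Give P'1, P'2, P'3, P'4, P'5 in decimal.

P'1 = 15, P'2 = 11, P'3 = 2, P'4 = 9, P'5 = 3

In CTR with a reused counter, both messages share the same keystream S_i, so C_i ⊕ C'_i = P_i ⊕ P'_i and thus P'_i = P_i ⊕ C_i ⊕ C'_i.
P'1: 1 ⊕ 6 ⊕ 8 = 15.
P'2: 3 ⊕ 5 ⊕ 13 = 11.
P'3: 6 ⊕ 7 ⊕ 3 = 2.
P'4: 0 ⊕ 0 ⊕ 9 = 9.
P'5: 11 ⊕ 8 ⊕ 0 = 3.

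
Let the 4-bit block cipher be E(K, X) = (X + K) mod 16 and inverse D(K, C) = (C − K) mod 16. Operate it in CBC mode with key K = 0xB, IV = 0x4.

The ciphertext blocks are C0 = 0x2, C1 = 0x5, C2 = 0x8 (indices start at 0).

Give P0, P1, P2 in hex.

CBC decryption: P_i = D(K, C_i) ⊕ C_{i−1}, with C_{−1} = IV.
P0: D(K, 0x2) = 0x7; 0x7 ⊕ 0x4 = 0x3.
P1: D(K, 0x5) = 0xA; 0xA ⊕ 0x2 = 0x8.
P2: D(K, 0x8) = 0xD; 0xD ⊕ 0x5 = 0x8.

P0 = 0x3, P1 = 0x8, P2 = 0x8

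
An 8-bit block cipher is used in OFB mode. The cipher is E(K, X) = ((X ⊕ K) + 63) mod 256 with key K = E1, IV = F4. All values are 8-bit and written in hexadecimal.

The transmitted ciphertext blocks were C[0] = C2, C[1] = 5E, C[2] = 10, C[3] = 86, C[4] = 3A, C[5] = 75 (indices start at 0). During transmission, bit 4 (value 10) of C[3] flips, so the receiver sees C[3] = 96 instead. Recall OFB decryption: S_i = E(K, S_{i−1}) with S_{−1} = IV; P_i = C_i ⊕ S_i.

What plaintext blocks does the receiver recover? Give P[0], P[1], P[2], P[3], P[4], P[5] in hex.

Only C[3] changed, to 96. In OFB, a change in C_i flips the same bit in P_i only; the keystream is unaffected. Decrypting the received ciphertext:
P[0]: S = E(K, F4) = 78; C2 ⊕ 78 = BA.
P[1]: S = E(K, 78) = FC; 5E ⊕ FC = A2.
P[2]: S = E(K, FC) = 80; 10 ⊕ 80 = 90.
P[3]: S = E(K, 80) = C4; 96 ⊕ C4 = 52.
P[4]: S = E(K, C4) = 88; 3A ⊕ 88 = B2.
P[5]: S = E(K, 88) = CC; 75 ⊕ CC = B9.
Blocks that differ from the original plaintext: P[3].

P[0] = BA, P[1] = A2, P[2] = 90, P[3] = 52, P[4] = B2, P[5] = B9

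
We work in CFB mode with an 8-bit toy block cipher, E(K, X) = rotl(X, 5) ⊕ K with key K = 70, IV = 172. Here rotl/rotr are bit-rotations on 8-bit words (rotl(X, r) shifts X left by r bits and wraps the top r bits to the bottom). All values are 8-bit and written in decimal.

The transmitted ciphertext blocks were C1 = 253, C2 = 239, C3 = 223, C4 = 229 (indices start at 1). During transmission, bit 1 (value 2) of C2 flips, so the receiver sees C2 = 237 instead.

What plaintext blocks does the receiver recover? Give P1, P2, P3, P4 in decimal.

P1 = 46, P2 = 20, P3 = 36, P4 = 88

CFB decryption: P_i = C_i ⊕ E(K, C_{i−1}), with C_{0} = IV.
Only C2 changed, to 237. In CFB, a change in C_i flips the same bit in P_i and garbles P_{i+1}. Decrypting the received ciphertext:
P1: E(K, 172) = 211; 253 ⊕ 211 = 46.
P2: E(K, 253) = 249; 237 ⊕ 249 = 20.
P3: E(K, 237) = 251; 223 ⊕ 251 = 36.
P4: E(K, 223) = 189; 229 ⊕ 189 = 88.
Blocks that differ from the original plaintext: P2, P3.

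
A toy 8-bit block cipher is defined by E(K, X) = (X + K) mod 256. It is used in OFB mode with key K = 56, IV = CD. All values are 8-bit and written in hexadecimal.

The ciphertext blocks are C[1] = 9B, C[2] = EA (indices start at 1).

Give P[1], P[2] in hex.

OFB decryption: S_i = E(K, S_{i−1}) with S_{0} = IV; P_i = C_i ⊕ S_i.
P[1]: S = E(K, CD) = 23; 9B ⊕ 23 = B8.
P[2]: S = E(K, 23) = 79; EA ⊕ 79 = 93.

P[1] = B8, P[2] = 93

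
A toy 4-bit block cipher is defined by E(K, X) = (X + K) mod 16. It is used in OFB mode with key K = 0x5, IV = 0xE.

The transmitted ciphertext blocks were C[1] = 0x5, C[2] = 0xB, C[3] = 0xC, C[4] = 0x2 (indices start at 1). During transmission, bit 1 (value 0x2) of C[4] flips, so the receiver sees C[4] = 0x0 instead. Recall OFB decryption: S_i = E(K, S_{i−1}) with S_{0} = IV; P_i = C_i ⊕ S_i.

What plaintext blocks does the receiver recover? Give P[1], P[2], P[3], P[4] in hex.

Only C[4] changed, to 0x0. In OFB, a change in C_i flips the same bit in P_i only; the keystream is unaffected. Decrypting the received ciphertext:
P[1]: S = E(K, 0xE) = 0x3; 0x5 ⊕ 0x3 = 0x6.
P[2]: S = E(K, 0x3) = 0x8; 0xB ⊕ 0x8 = 0x3.
P[3]: S = E(K, 0x8) = 0xD; 0xC ⊕ 0xD = 0x1.
P[4]: S = E(K, 0xD) = 0x2; 0x0 ⊕ 0x2 = 0x2.
Blocks that differ from the original plaintext: P[4].

P[1] = 0x6, P[2] = 0x3, P[3] = 0x1, P[4] = 0x2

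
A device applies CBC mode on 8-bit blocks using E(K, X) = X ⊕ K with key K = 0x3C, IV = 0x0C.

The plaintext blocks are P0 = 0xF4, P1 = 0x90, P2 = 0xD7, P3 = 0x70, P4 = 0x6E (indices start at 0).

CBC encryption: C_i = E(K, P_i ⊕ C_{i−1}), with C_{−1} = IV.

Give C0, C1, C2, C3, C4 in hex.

C0 = 0xC4, C1 = 0x68, C2 = 0x83, C3 = 0xCF, C4 = 0x9D

C0: P0 ⊕ 0x0C = 0xF8; E(K, 0xF8) = 0xC4.
C1: P1 ⊕ 0xC4 = 0x54; E(K, 0x54) = 0x68.
C2: P2 ⊕ 0x68 = 0xBF; E(K, 0xBF) = 0x83.
C3: P3 ⊕ 0x83 = 0xF3; E(K, 0xF3) = 0xCF.
C4: P4 ⊕ 0xCF = 0xA1; E(K, 0xA1) = 0x9D.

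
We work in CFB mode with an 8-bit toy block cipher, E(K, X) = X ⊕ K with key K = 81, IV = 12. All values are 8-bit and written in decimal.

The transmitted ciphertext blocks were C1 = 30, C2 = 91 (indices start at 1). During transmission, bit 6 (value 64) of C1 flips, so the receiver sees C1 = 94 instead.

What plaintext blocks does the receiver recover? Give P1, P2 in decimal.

P1 = 3, P2 = 84

CFB decryption: P_i = C_i ⊕ E(K, C_{i−1}), with C_{0} = IV.
Only C1 changed, to 94. In CFB, a change in C_i flips the same bit in P_i and garbles P_{i+1}. Decrypting the received ciphertext:
P1: E(K, 12) = 93; 94 ⊕ 93 = 3.
P2: E(K, 94) = 15; 91 ⊕ 15 = 84.
Blocks that differ from the original plaintext: P1, P2.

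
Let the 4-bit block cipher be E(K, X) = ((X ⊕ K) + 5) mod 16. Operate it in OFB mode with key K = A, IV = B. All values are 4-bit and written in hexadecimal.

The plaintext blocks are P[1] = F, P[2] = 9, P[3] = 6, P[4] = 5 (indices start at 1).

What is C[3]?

C[3] = 6

OFB encryption: S_i = E(K, S_{i−1}) with S_{0} = IV; C_i = P_i ⊕ S_i.
C[1]: S = E(K, B) = 6; F ⊕ 6 = 9.
C[2]: S = E(K, 6) = 1; 9 ⊕ 1 = 8.
C[3]: S = E(K, 1) = 0; 6 ⊕ 0 = 6.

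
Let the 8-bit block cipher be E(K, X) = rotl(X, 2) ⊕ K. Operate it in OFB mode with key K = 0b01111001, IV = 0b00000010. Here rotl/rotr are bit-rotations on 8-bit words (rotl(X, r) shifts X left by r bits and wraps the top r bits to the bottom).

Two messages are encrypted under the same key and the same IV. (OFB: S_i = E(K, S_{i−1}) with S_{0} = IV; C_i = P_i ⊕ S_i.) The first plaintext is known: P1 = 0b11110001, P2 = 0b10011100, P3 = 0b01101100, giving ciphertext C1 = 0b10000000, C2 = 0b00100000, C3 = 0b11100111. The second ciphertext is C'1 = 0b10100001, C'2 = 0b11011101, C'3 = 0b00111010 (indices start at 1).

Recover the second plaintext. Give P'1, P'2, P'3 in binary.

P'1 = 0b11010000, P'2 = 0b01100001, P'3 = 0b10110001

In OFB with a reused IV, both messages share the same keystream S_i, so C_i ⊕ C'_i = P_i ⊕ P'_i and thus P'_i = P_i ⊕ C_i ⊕ C'_i.
P'1: 0b11110001 ⊕ 0b10000000 ⊕ 0b10100001 = 0b11010000.
P'2: 0b10011100 ⊕ 0b00100000 ⊕ 0b11011101 = 0b01100001.
P'3: 0b01101100 ⊕ 0b11100111 ⊕ 0b00111010 = 0b10110001.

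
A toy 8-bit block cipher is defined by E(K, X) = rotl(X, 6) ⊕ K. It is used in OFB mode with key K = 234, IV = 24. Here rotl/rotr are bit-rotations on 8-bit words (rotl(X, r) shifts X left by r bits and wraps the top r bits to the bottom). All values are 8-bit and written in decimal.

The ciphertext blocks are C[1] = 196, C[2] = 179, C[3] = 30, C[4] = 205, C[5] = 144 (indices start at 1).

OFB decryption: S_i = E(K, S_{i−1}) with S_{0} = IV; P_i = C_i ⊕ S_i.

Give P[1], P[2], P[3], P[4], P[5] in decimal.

P[1]: S = E(K, 24) = 236; 196 ⊕ 236 = 40.
P[2]: S = E(K, 236) = 209; 179 ⊕ 209 = 98.
P[3]: S = E(K, 209) = 158; 30 ⊕ 158 = 128.
P[4]: S = E(K, 158) = 77; 205 ⊕ 77 = 128.
P[5]: S = E(K, 77) = 185; 144 ⊕ 185 = 41.

P[1] = 40, P[2] = 98, P[3] = 128, P[4] = 128, P[5] = 41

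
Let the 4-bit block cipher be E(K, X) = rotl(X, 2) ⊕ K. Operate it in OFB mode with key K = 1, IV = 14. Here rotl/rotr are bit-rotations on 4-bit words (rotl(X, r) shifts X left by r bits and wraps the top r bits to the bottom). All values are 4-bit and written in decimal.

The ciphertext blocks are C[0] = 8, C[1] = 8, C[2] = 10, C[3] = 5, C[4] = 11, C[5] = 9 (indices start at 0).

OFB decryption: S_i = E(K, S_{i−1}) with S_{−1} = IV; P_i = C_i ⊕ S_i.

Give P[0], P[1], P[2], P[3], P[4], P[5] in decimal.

P[0]: S = E(K, 14) = 10; 8 ⊕ 10 = 2.
P[1]: S = E(K, 10) = 11; 8 ⊕ 11 = 3.
P[2]: S = E(K, 11) = 15; 10 ⊕ 15 = 5.
P[3]: S = E(K, 15) = 14; 5 ⊕ 14 = 11.
P[4]: S = E(K, 14) = 10; 11 ⊕ 10 = 1.
P[5]: S = E(K, 10) = 11; 9 ⊕ 11 = 2.

P[0] = 2, P[1] = 3, P[2] = 5, P[3] = 11, P[4] = 1, P[5] = 2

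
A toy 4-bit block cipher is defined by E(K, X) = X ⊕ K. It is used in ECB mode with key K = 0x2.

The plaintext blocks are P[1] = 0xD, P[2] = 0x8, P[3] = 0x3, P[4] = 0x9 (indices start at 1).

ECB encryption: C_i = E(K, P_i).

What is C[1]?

C[1]: E(K, 0xD) = 0xF.

C[1] = 0xF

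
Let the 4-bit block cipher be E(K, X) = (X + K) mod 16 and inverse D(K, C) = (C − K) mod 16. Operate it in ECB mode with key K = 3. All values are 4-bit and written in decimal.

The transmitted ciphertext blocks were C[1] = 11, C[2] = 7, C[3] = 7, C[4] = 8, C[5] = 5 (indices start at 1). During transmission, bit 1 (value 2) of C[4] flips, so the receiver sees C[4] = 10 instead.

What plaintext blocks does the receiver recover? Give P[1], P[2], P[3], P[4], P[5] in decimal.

P[1] = 8, P[2] = 4, P[3] = 4, P[4] = 7, P[5] = 2

ECB decryption: P_i = D(K, C_i).
Only C[4] changed, to 10. In ECB, a change in C_i affects only P_i. Decrypting the received ciphertext:
P[1]: D(K, 11) = 8.
P[2]: D(K, 7) = 4.
P[3]: D(K, 7) = 4.
P[4]: D(K, 10) = 7.
P[5]: D(K, 5) = 2.
Blocks that differ from the original plaintext: P[4].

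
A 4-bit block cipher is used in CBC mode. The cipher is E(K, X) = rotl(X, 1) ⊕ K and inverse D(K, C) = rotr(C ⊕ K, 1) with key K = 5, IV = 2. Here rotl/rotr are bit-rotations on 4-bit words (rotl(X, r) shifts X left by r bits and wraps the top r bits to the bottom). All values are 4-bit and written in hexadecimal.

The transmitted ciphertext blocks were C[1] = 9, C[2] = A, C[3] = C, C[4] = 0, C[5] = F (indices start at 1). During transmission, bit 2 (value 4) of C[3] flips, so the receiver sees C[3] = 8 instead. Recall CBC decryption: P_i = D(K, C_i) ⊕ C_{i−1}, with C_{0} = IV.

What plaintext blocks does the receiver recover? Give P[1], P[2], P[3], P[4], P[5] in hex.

P[1] = 4, P[2] = 6, P[3] = 4, P[4] = 2, P[5] = 5

Only C[3] changed, to 8. In CBC, a change in C_i garbles P_i and flips the same bit in P_{i+1}. Decrypting the received ciphertext:
P[1]: D(K, 9) = 6; 6 ⊕ 2 = 4.
P[2]: D(K, A) = F; F ⊕ 9 = 6.
P[3]: D(K, 8) = E; E ⊕ A = 4.
P[4]: D(K, 0) = A; A ⊕ 8 = 2.
P[5]: D(K, F) = 5; 5 ⊕ 0 = 5.
Blocks that differ from the original plaintext: P[3], P[4].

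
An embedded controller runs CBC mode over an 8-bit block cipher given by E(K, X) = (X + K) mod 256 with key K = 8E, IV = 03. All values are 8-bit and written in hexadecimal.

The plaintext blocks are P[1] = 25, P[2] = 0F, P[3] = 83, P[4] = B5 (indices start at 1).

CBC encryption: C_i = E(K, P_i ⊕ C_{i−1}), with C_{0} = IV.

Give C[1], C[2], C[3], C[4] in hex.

C[1] = B4, C[2] = 49, C[3] = 58, C[4] = 7B

C[1]: P[1] ⊕ 03 = 26; E(K, 26) = B4.
C[2]: P[2] ⊕ B4 = BB; E(K, BB) = 49.
C[3]: P[3] ⊕ 49 = CA; E(K, CA) = 58.
C[4]: P[4] ⊕ 58 = ED; E(K, ED) = 7B.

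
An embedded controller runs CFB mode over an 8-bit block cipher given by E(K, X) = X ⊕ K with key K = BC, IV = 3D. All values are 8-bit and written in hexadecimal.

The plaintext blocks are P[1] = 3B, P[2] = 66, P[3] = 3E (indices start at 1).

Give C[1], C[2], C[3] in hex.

CFB encryption: C_i = P_i ⊕ E(K, C_{i−1}), with C_{0} = IV.
C[1]: E(K, 3D) = 81; 3B ⊕ 81 = BA.
C[2]: E(K, BA) = 06; 66 ⊕ 06 = 60.
C[3]: E(K, 60) = DC; 3E ⊕ DC = E2.

C[1] = BA, C[2] = 60, C[3] = E2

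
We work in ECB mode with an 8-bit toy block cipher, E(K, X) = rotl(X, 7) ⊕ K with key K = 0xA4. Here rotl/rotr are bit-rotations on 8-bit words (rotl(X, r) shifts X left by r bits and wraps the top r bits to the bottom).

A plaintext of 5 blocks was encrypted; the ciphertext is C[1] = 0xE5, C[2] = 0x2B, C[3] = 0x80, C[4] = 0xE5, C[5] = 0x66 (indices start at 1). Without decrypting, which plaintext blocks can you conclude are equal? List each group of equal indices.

P[1] = P[4]

ECB encrypts each block independently with the same key, so equal ciphertext blocks imply equal plaintext blocks.
C[1] = C[4] = 0xE5, so P[1] = P[4].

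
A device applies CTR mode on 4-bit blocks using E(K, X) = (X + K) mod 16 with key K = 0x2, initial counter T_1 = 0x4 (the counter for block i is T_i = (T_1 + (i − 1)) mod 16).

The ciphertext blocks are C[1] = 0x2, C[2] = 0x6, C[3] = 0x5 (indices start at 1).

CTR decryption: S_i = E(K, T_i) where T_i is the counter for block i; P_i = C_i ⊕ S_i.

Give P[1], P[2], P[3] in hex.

P[1]: T = 0x4, S = E(K, T) = 0x6; 0x2 ⊕ 0x6 = 0x4.
P[2]: T = 0x5, S = E(K, T) = 0x7; 0x6 ⊕ 0x7 = 0x1.
P[3]: T = 0x6, S = E(K, T) = 0x8; 0x5 ⊕ 0x8 = 0xD.

P[1] = 0x4, P[2] = 0x1, P[3] = 0xD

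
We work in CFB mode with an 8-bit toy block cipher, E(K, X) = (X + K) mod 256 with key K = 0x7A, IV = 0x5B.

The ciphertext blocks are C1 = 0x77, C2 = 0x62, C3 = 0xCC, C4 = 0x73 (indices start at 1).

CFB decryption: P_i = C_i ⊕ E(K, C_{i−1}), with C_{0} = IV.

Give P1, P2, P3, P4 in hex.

P1 = 0xA2, P2 = 0x93, P3 = 0x10, P4 = 0x35

P1: E(K, 0x5B) = 0xD5; 0x77 ⊕ 0xD5 = 0xA2.
P2: E(K, 0x77) = 0xF1; 0x62 ⊕ 0xF1 = 0x93.
P3: E(K, 0x62) = 0xDC; 0xCC ⊕ 0xDC = 0x10.
P4: E(K, 0xCC) = 0x46; 0x73 ⊕ 0x46 = 0x35.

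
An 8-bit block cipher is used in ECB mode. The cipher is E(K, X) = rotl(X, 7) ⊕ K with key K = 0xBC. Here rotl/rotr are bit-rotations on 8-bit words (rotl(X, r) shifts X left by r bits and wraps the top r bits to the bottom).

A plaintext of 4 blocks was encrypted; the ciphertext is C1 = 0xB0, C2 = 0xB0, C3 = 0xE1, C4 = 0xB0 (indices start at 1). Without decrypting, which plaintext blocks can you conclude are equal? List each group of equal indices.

P1 = P2 = P4

ECB encrypts each block independently with the same key, so equal ciphertext blocks imply equal plaintext blocks.
C1 = C2 = C4 = 0xB0, so P1 = P2 = P4.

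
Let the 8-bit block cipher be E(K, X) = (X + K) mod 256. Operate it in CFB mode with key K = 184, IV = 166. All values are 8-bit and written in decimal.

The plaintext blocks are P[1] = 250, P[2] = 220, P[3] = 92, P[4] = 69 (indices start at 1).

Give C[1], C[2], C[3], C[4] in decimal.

C[1] = 164, C[2] = 128, C[3] = 100, C[4] = 89

CFB encryption: C_i = P_i ⊕ E(K, C_{i−1}), with C_{0} = IV.
C[1]: E(K, 166) = 94; 250 ⊕ 94 = 164.
C[2]: E(K, 164) = 92; 220 ⊕ 92 = 128.
C[3]: E(K, 128) = 56; 92 ⊕ 56 = 100.
C[4]: E(K, 100) = 28; 69 ⊕ 28 = 89.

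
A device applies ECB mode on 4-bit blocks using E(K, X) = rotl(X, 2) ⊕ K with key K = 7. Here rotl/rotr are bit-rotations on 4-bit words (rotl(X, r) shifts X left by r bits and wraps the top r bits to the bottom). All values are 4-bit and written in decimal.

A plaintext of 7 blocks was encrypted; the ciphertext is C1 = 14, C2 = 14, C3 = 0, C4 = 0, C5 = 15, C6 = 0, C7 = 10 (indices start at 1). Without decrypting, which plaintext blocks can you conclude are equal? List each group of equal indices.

P1 = P2; P3 = P4 = P6

ECB encrypts each block independently with the same key, so equal ciphertext blocks imply equal plaintext blocks.
C1 = C2 = 14, so P1 = P2.
C3 = C4 = C6 = 0, so P3 = P4 = P6.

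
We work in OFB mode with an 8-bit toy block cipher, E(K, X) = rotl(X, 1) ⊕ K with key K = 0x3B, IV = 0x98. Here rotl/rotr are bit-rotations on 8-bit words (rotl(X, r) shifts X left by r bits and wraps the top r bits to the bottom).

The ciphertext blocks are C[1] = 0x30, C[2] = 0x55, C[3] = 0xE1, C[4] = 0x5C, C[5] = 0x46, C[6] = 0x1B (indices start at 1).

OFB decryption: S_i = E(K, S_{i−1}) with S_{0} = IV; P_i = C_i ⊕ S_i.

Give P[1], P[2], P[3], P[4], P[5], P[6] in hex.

P[1]: S = E(K, 0x98) = 0x0A; 0x30 ⊕ 0x0A = 0x3A.
P[2]: S = E(K, 0x0A) = 0x2F; 0x55 ⊕ 0x2F = 0x7A.
P[3]: S = E(K, 0x2F) = 0x65; 0xE1 ⊕ 0x65 = 0x84.
P[4]: S = E(K, 0x65) = 0xF1; 0x5C ⊕ 0xF1 = 0xAD.
P[5]: S = E(K, 0xF1) = 0xD8; 0x46 ⊕ 0xD8 = 0x9E.
P[6]: S = E(K, 0xD8) = 0x8A; 0x1B ⊕ 0x8A = 0x91.

P[1] = 0x3A, P[2] = 0x7A, P[3] = 0x84, P[4] = 0xAD, P[5] = 0x9E, P[6] = 0x91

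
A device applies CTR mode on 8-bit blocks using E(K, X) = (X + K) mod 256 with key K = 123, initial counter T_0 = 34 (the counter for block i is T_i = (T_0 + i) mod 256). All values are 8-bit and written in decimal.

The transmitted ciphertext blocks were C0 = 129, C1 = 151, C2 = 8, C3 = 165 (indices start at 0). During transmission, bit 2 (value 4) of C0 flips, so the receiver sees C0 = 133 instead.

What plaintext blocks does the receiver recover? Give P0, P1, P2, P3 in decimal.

P0 = 24, P1 = 9, P2 = 151, P3 = 5

CTR decryption: S_i = E(K, T_i) where T_i is the counter for block i; P_i = C_i ⊕ S_i.
Only C0 changed, to 133. In CTR, a change in C_i flips the same bit in P_i only; the keystream is unaffected. Decrypting the received ciphertext:
P0: T = 34, S = E(K, T) = 157; 133 ⊕ 157 = 24.
P1: T = 35, S = E(K, T) = 158; 151 ⊕ 158 = 9.
P2: T = 36, S = E(K, T) = 159; 8 ⊕ 159 = 151.
P3: T = 37, S = E(K, T) = 160; 165 ⊕ 160 = 5.
Blocks that differ from the original plaintext: P0.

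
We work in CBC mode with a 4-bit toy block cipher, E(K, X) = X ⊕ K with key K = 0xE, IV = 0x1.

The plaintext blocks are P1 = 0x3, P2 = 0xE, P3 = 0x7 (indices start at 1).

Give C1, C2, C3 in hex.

CBC encryption: C_i = E(K, P_i ⊕ C_{i−1}), with C_{0} = IV.
C1: P1 ⊕ 0x1 = 0x2; E(K, 0x2) = 0xC.
C2: P2 ⊕ 0xC = 0x2; E(K, 0x2) = 0xC.
C3: P3 ⊕ 0xC = 0xB; E(K, 0xB) = 0x5.

C1 = 0xC, C2 = 0xC, C3 = 0x5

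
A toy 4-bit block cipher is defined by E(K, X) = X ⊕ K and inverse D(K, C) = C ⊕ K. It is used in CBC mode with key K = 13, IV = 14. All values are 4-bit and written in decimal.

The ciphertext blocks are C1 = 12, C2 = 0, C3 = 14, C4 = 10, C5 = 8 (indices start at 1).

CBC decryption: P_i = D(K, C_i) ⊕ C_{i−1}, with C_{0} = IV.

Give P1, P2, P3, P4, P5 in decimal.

P1 = 15, P2 = 1, P3 = 3, P4 = 9, P5 = 15

P1: D(K, 12) = 1; 1 ⊕ 14 = 15.
P2: D(K, 0) = 13; 13 ⊕ 12 = 1.
P3: D(K, 14) = 3; 3 ⊕ 0 = 3.
P4: D(K, 10) = 7; 7 ⊕ 14 = 9.
P5: D(K, 8) = 5; 5 ⊕ 10 = 15.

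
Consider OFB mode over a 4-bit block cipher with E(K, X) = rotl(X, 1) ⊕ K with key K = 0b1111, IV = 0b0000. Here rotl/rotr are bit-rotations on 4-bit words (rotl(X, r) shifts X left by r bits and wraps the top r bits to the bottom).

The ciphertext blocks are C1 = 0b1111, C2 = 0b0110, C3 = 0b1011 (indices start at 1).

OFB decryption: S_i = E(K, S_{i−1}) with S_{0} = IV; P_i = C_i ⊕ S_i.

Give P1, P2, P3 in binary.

P1: S = E(K, 0b0000) = 0b1111; 0b1111 ⊕ 0b1111 = 0b0000.
P2: S = E(K, 0b1111) = 0b0000; 0b0110 ⊕ 0b0000 = 0b0110.
P3: S = E(K, 0b0000) = 0b1111; 0b1011 ⊕ 0b1111 = 0b0100.

P1 = 0b0000, P2 = 0b0110, P3 = 0b0100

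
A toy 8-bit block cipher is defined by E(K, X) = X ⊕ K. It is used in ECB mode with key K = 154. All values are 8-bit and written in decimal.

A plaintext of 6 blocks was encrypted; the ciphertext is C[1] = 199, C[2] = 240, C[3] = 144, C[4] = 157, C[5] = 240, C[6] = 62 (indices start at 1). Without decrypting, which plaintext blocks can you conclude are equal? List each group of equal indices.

ECB encrypts each block independently with the same key, so equal ciphertext blocks imply equal plaintext blocks.
C[2] = C[5] = 240, so P[2] = P[5].

P[2] = P[5]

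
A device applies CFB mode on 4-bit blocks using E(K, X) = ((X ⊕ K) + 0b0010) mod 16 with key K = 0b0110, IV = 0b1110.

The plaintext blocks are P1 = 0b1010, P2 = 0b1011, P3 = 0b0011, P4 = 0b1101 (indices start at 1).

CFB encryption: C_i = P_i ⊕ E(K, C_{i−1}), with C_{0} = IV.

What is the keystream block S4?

0b0100

C1: E(K, 0b1110) = 0b1010; 0b1010 ⊕ 0b1010 = 0b0000.
C2: E(K, 0b0000) = 0b1000; 0b1011 ⊕ 0b1000 = 0b0011.
C3: E(K, 0b0011) = 0b0111; 0b0011 ⊕ 0b0111 = 0b0100.
C4: E(K, 0b0100) = 0b0100; 0b1101 ⊕ 0b0100 = 0b1001.
So S4 = 0b0100.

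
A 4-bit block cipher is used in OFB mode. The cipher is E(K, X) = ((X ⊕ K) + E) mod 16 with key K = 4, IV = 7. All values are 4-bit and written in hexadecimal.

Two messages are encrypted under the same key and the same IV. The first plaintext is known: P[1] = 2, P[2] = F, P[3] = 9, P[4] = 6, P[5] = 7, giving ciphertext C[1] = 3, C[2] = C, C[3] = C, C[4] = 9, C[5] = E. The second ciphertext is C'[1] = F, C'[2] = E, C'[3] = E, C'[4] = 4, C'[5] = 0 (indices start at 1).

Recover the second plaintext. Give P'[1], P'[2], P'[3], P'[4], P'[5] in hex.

P'[1] = E, P'[2] = D, P'[3] = B, P'[4] = B, P'[5] = 9

In OFB with a reused IV, both messages share the same keystream S_i, so C_i ⊕ C'_i = P_i ⊕ P'_i and thus P'_i = P_i ⊕ C_i ⊕ C'_i.
P'[1]: 2 ⊕ 3 ⊕ F = E.
P'[2]: F ⊕ C ⊕ E = D.
P'[3]: 9 ⊕ C ⊕ E = B.
P'[4]: 6 ⊕ 9 ⊕ 4 = B.
P'[5]: 7 ⊕ E ⊕ 0 = 9.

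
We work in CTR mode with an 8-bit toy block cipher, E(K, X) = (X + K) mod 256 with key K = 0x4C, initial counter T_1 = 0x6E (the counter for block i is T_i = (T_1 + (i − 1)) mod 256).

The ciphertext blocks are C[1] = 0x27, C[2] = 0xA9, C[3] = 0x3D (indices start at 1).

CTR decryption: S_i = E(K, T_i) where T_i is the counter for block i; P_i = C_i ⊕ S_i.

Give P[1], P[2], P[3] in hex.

P[1]: T = 0x6E, S = E(K, T) = 0xBA; 0x27 ⊕ 0xBA = 0x9D.
P[2]: T = 0x6F, S = E(K, T) = 0xBB; 0xA9 ⊕ 0xBB = 0x12.
P[3]: T = 0x70, S = E(K, T) = 0xBC; 0x3D ⊕ 0xBC = 0x81.

P[1] = 0x9D, P[2] = 0x12, P[3] = 0x81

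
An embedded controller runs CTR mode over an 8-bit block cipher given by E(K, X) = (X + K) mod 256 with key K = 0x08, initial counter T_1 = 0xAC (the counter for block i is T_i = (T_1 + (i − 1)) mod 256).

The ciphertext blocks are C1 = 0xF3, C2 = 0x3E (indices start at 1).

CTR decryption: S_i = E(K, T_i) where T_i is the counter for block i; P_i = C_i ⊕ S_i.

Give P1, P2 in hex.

P1: T = 0xAC, S = E(K, T) = 0xB4; 0xF3 ⊕ 0xB4 = 0x47.
P2: T = 0xAD, S = E(K, T) = 0xB5; 0x3E ⊕ 0xB5 = 0x8B.

P1 = 0x47, P2 = 0x8B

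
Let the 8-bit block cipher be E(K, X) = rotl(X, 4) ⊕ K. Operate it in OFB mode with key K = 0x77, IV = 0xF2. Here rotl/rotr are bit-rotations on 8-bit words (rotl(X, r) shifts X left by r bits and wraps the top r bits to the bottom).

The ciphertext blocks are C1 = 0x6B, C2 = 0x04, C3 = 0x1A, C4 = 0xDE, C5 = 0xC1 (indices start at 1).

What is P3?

P3 = 0x42

OFB decryption: S_i = E(K, S_{i−1}) with S_{0} = IV; P_i = C_i ⊕ S_i.
P1: S = E(K, 0xF2) = 0x58; 0x6B ⊕ 0x58 = 0x33.
P2: S = E(K, 0x58) = 0xF2; 0x04 ⊕ 0xF2 = 0xF6.
P3: S = E(K, 0xF2) = 0x58; 0x1A ⊕ 0x58 = 0x42.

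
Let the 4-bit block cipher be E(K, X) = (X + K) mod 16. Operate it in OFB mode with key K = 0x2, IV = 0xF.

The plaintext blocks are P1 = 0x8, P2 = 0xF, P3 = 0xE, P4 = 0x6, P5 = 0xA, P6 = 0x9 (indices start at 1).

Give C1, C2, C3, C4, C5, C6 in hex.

C1 = 0x9, C2 = 0xC, C3 = 0xB, C4 = 0x1, C5 = 0x3, C6 = 0x2

OFB encryption: S_i = E(K, S_{i−1}) with S_{0} = IV; C_i = P_i ⊕ S_i.
C1: S = E(K, 0xF) = 0x1; 0x8 ⊕ 0x1 = 0x9.
C2: S = E(K, 0x1) = 0x3; 0xF ⊕ 0x3 = 0xC.
C3: S = E(K, 0x3) = 0x5; 0xE ⊕ 0x5 = 0xB.
C4: S = E(K, 0x5) = 0x7; 0x6 ⊕ 0x7 = 0x1.
C5: S = E(K, 0x7) = 0x9; 0xA ⊕ 0x9 = 0x3.
C6: S = E(K, 0x9) = 0xB; 0x9 ⊕ 0xB = 0x2.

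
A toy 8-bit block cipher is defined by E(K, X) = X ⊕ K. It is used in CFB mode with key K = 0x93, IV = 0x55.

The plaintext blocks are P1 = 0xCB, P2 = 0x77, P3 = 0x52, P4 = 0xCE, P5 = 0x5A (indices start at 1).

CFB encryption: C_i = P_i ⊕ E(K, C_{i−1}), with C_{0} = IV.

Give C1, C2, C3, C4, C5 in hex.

C1 = 0x0D, C2 = 0xE9, C3 = 0x28, C4 = 0x75, C5 = 0xBC

C1: E(K, 0x55) = 0xC6; 0xCB ⊕ 0xC6 = 0x0D.
C2: E(K, 0x0D) = 0x9E; 0x77 ⊕ 0x9E = 0xE9.
C3: E(K, 0xE9) = 0x7A; 0x52 ⊕ 0x7A = 0x28.
C4: E(K, 0x28) = 0xBB; 0xCE ⊕ 0xBB = 0x75.
C5: E(K, 0x75) = 0xE6; 0x5A ⊕ 0xE6 = 0xBC.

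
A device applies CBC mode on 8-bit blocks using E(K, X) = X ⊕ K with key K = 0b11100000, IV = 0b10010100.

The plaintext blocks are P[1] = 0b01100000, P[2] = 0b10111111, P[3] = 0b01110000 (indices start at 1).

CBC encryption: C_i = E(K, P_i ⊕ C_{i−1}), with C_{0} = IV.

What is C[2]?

C[2] = 0b01001011

C[1]: P[1] ⊕ 0b10010100 = 0b11110100; E(K, 0b11110100) = 0b00010100.
C[2]: P[2] ⊕ 0b00010100 = 0b10101011; E(K, 0b10101011) = 0b01001011.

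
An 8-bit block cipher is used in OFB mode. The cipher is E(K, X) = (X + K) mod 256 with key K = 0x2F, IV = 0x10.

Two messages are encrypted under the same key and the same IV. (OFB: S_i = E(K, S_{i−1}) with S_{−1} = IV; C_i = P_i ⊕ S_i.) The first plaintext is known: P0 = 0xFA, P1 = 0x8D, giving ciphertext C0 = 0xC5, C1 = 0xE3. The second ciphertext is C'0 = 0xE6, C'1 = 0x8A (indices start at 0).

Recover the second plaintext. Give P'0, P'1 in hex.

In OFB with a reused IV, both messages share the same keystream S_i, so C_i ⊕ C'_i = P_i ⊕ P'_i and thus P'_i = P_i ⊕ C_i ⊕ C'_i.
P'0: 0xFA ⊕ 0xC5 ⊕ 0xE6 = 0xD9.
P'1: 0x8D ⊕ 0xE3 ⊕ 0x8A = 0xE4.

P'0 = 0xD9, P'1 = 0xE4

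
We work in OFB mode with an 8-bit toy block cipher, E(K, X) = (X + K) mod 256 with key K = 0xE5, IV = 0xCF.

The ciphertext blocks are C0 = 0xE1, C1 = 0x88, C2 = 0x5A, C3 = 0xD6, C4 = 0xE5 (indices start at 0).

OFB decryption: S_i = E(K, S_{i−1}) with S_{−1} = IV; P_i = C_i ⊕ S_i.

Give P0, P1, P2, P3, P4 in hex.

P0: S = E(K, 0xCF) = 0xB4; 0xE1 ⊕ 0xB4 = 0x55.
P1: S = E(K, 0xB4) = 0x99; 0x88 ⊕ 0x99 = 0x11.
P2: S = E(K, 0x99) = 0x7E; 0x5A ⊕ 0x7E = 0x24.
P3: S = E(K, 0x7E) = 0x63; 0xD6 ⊕ 0x63 = 0xB5.
P4: S = E(K, 0x63) = 0x48; 0xE5 ⊕ 0x48 = 0xAD.

P0 = 0x55, P1 = 0x11, P2 = 0x24, P3 = 0xB5, P4 = 0xAD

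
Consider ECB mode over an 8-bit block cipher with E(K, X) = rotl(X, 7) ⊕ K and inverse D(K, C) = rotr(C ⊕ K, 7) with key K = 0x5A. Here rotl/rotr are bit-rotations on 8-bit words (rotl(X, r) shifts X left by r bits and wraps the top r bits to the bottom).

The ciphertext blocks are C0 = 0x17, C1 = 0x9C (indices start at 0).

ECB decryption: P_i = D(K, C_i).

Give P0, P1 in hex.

P0 = 0x9A, P1 = 0x8D

P0: D(K, 0x17) = 0x9A.
P1: D(K, 0x9C) = 0x8D.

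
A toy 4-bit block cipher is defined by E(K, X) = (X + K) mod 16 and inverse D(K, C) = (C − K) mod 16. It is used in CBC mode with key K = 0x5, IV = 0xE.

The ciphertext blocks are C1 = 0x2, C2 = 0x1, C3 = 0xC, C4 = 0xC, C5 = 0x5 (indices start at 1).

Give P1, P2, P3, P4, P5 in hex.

CBC decryption: P_i = D(K, C_i) ⊕ C_{i−1}, with C_{0} = IV.
P1: D(K, 0x2) = 0xD; 0xD ⊕ 0xE = 0x3.
P2: D(K, 0x1) = 0xC; 0xC ⊕ 0x2 = 0xE.
P3: D(K, 0xC) = 0x7; 0x7 ⊕ 0x1 = 0x6.
P4: D(K, 0xC) = 0x7; 0x7 ⊕ 0xC = 0xB.
P5: D(K, 0x5) = 0x0; 0x0 ⊕ 0xC = 0xC.

P1 = 0x3, P2 = 0xE, P3 = 0x6, P4 = 0xB, P5 = 0xC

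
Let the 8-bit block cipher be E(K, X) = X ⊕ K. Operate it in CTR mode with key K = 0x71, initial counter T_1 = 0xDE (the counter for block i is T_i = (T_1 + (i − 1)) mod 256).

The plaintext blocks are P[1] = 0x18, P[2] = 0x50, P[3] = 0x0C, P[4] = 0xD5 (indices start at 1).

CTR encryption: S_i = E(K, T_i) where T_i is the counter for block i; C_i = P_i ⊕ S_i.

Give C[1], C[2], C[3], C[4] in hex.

C[1]: T = 0xDE, S = E(K, T) = 0xAF; 0x18 ⊕ 0xAF = 0xB7.
C[2]: T = 0xDF, S = E(K, T) = 0xAE; 0x50 ⊕ 0xAE = 0xFE.
C[3]: T = 0xE0, S = E(K, T) = 0x91; 0x0C ⊕ 0x91 = 0x9D.
C[4]: T = 0xE1, S = E(K, T) = 0x90; 0xD5 ⊕ 0x90 = 0x45.

C[1] = 0xB7, C[2] = 0xFE, C[3] = 0x9D, C[4] = 0x45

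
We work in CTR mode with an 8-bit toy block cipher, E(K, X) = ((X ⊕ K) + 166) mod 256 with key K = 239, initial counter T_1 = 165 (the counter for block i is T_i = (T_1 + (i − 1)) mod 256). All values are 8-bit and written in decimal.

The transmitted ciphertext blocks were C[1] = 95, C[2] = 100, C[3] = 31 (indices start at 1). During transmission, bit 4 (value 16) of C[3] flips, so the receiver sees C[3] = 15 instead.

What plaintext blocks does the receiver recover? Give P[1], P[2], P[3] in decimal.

P[1] = 175, P[2] = 139, P[3] = 225

CTR decryption: S_i = E(K, T_i) where T_i is the counter for block i; P_i = C_i ⊕ S_i.
Only C[3] changed, to 15. In CTR, a change in C_i flips the same bit in P_i only; the keystream is unaffected. Decrypting the received ciphertext:
P[1]: T = 165, S = E(K, T) = 240; 95 ⊕ 240 = 175.
P[2]: T = 166, S = E(K, T) = 239; 100 ⊕ 239 = 139.
P[3]: T = 167, S = E(K, T) = 238; 15 ⊕ 238 = 225.
Blocks that differ from the original plaintext: P[3].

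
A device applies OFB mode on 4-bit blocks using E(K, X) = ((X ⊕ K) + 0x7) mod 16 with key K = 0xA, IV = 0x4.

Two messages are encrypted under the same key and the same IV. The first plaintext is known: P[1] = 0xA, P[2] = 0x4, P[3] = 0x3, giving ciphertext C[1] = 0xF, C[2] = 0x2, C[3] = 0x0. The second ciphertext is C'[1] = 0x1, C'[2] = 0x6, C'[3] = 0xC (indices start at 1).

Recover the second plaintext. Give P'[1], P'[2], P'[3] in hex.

P'[1] = 0x4, P'[2] = 0x0, P'[3] = 0xF

In OFB with a reused IV, both messages share the same keystream S_i, so C_i ⊕ C'_i = P_i ⊕ P'_i and thus P'_i = P_i ⊕ C_i ⊕ C'_i.
P'[1]: 0xA ⊕ 0xF ⊕ 0x1 = 0x4.
P'[2]: 0x4 ⊕ 0x2 ⊕ 0x6 = 0x0.
P'[3]: 0x3 ⊕ 0x0 ⊕ 0xC = 0xF.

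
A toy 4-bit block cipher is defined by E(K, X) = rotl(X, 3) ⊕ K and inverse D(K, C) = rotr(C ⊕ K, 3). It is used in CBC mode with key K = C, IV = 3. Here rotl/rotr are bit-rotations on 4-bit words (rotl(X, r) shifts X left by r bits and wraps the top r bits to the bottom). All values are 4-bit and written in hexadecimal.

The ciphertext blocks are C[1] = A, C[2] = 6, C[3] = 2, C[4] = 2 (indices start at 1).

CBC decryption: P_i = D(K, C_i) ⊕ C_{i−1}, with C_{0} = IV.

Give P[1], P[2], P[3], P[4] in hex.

P[1]: D(K, A) = C; C ⊕ 3 = F.
P[2]: D(K, 6) = 5; 5 ⊕ A = F.
P[3]: D(K, 2) = D; D ⊕ 6 = B.
P[4]: D(K, 2) = D; D ⊕ 2 = F.

P[1] = F, P[2] = F, P[3] = B, P[4] = F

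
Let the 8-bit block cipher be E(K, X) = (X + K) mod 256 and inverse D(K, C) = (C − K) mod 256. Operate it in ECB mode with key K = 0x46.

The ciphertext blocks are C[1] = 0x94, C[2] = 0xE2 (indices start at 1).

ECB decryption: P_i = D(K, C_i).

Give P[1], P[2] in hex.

P[1]: D(K, 0x94) = 0x4E.
P[2]: D(K, 0xE2) = 0x9C.

P[1] = 0x4E, P[2] = 0x9C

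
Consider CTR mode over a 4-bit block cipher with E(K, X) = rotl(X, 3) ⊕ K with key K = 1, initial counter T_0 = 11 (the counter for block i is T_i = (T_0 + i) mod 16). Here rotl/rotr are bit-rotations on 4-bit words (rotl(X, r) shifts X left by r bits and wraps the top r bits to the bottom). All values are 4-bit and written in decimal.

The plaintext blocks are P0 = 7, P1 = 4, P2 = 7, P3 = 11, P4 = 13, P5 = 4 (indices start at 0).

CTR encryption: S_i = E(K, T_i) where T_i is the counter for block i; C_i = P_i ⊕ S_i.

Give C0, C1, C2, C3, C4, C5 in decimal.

C0 = 11, C1 = 3, C2 = 8, C3 = 13, C4 = 3, C5 = 5

C0: T = 11, S = E(K, T) = 12; 7 ⊕ 12 = 11.
C1: T = 12, S = E(K, T) = 7; 4 ⊕ 7 = 3.
C2: T = 13, S = E(K, T) = 15; 7 ⊕ 15 = 8.
C3: T = 14, S = E(K, T) = 6; 11 ⊕ 6 = 13.
C4: T = 15, S = E(K, T) = 14; 13 ⊕ 14 = 3.
C5: T = 0, S = E(K, T) = 1; 4 ⊕ 1 = 5.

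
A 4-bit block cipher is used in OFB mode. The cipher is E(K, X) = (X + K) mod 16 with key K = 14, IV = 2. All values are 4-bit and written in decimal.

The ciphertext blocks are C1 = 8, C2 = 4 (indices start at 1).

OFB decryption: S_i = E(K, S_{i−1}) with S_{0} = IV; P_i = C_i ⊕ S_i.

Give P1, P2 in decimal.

P1 = 8, P2 = 10

P1: S = E(K, 2) = 0; 8 ⊕ 0 = 8.
P2: S = E(K, 0) = 14; 4 ⊕ 14 = 10.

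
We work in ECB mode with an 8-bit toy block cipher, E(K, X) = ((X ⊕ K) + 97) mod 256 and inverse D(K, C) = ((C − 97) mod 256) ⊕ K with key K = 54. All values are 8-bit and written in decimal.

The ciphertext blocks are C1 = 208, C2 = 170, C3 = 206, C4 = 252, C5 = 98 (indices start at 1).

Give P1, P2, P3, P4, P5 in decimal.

ECB decryption: P_i = D(K, C_i).
P1: D(K, 208) = 89.
P2: D(K, 170) = 127.
P3: D(K, 206) = 91.
P4: D(K, 252) = 173.
P5: D(K, 98) = 55.

P1 = 89, P2 = 127, P3 = 91, P4 = 173, P5 = 55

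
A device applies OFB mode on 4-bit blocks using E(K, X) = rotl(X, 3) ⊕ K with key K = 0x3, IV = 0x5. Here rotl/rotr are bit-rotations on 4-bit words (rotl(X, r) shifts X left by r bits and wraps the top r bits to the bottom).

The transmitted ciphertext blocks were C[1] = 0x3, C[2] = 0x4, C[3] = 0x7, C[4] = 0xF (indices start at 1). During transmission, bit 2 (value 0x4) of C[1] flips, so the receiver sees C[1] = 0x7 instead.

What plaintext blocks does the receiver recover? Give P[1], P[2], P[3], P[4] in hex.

P[1] = 0xE, P[2] = 0xB, P[3] = 0xB, P[4] = 0xA

OFB decryption: S_i = E(K, S_{i−1}) with S_{0} = IV; P_i = C_i ⊕ S_i.
Only C[1] changed, to 0x7. In OFB, a change in C_i flips the same bit in P_i only; the keystream is unaffected. Decrypting the received ciphertext:
P[1]: S = E(K, 0x5) = 0x9; 0x7 ⊕ 0x9 = 0xE.
P[2]: S = E(K, 0x9) = 0xF; 0x4 ⊕ 0xF = 0xB.
P[3]: S = E(K, 0xF) = 0xC; 0x7 ⊕ 0xC = 0xB.
P[4]: S = E(K, 0xC) = 0x5; 0xF ⊕ 0x5 = 0xA.
Blocks that differ from the original plaintext: P[1].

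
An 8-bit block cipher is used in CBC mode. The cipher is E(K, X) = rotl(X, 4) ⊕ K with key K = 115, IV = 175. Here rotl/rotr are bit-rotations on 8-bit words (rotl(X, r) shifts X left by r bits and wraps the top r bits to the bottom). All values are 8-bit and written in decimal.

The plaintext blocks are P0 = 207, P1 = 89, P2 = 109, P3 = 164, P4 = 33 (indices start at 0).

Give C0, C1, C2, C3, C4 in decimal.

C0 = 117, C1 = 177, C2 = 190, C3 = 210, C4 = 76

CBC encryption: C_i = E(K, P_i ⊕ C_{i−1}), with C_{−1} = IV.
C0: P0 ⊕ 175 = 96; E(K, 96) = 117.
C1: P1 ⊕ 117 = 44; E(K, 44) = 177.
C2: P2 ⊕ 177 = 220; E(K, 220) = 190.
C3: P3 ⊕ 190 = 26; E(K, 26) = 210.
C4: P4 ⊕ 210 = 243; E(K, 243) = 76.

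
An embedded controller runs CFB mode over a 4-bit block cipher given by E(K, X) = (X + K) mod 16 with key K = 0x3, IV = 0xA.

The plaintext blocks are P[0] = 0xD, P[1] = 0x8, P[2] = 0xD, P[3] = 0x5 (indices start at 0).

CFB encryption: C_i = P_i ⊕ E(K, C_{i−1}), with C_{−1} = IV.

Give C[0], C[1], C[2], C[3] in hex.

C[0] = 0x0, C[1] = 0xB, C[2] = 0x3, C[3] = 0x3

C[0]: E(K, 0xA) = 0xD; 0xD ⊕ 0xD = 0x0.
C[1]: E(K, 0x0) = 0x3; 0x8 ⊕ 0x3 = 0xB.
C[2]: E(K, 0xB) = 0xE; 0xD ⊕ 0xE = 0x3.
C[3]: E(K, 0x3) = 0x6; 0x5 ⊕ 0x6 = 0x3.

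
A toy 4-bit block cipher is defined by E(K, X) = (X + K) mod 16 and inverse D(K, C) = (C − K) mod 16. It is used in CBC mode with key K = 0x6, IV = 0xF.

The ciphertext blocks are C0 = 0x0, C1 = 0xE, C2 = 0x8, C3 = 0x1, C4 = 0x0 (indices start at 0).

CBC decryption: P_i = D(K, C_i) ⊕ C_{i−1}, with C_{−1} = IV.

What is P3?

P3: D(K, 0x1) = 0xB; 0xB ⊕ 0x8 = 0x3.

P3 = 0x3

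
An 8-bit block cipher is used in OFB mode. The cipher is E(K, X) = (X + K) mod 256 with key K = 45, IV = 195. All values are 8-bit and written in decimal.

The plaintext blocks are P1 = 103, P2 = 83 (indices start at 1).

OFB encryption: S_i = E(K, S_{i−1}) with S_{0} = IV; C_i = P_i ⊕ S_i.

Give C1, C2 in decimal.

C1 = 151, C2 = 78

C1: S = E(K, 195) = 240; 103 ⊕ 240 = 151.
C2: S = E(K, 240) = 29; 83 ⊕ 29 = 78.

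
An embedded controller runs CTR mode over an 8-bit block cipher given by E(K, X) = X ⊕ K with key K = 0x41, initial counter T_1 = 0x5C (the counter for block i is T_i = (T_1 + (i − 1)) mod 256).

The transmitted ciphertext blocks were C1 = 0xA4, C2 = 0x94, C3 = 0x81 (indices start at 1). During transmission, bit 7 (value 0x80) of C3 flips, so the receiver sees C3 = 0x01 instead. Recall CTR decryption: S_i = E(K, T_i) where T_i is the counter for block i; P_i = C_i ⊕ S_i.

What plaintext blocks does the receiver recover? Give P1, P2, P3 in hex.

P1 = 0xB9, P2 = 0x88, P3 = 0x1E

Only C3 changed, to 0x01. In CTR, a change in C_i flips the same bit in P_i only; the keystream is unaffected. Decrypting the received ciphertext:
P1: T = 0x5C, S = E(K, T) = 0x1D; 0xA4 ⊕ 0x1D = 0xB9.
P2: T = 0x5D, S = E(K, T) = 0x1C; 0x94 ⊕ 0x1C = 0x88.
P3: T = 0x5E, S = E(K, T) = 0x1F; 0x01 ⊕ 0x1F = 0x1E.
Blocks that differ from the original plaintext: P3.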